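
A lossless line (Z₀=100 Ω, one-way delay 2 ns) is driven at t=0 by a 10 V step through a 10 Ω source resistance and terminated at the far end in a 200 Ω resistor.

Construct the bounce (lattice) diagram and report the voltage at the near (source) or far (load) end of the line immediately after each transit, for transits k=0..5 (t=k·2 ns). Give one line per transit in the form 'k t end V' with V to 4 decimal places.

Γ_L=0.333333, Γ_S=-0.818182; launch V₁=10·100/110=9.090909
k=0 src: V=9.0909
k=1 load: inc=9.090909, refl=9.090909·0.333333=3.0303; V=0.000000+9.090909+3.030303=12.1212
k=2 src: inc=3.030303, refl=3.030303·-0.818182=-2.4793; V=9.090909+3.030303+-2.479339=9.6419
k=3 load: inc=-2.479339, refl=-2.479339·0.333333=-0.8264; V=12.121212+-2.479339+-0.826446=8.8154
k=4 src: inc=-0.826446, refl=-0.826446·-0.818182=0.6762; V=9.641873+-0.826446+0.676183=9.4916
k=5 load: inc=0.676183, refl=0.676183·0.333333=0.2254; V=8.815427+0.676183+0.225394=9.7170

0 0 source 9.0909
1 2 load 12.1212
2 4 source 9.6419
3 6 load 8.8154
4 8 source 9.4916
5 10 load 9.7170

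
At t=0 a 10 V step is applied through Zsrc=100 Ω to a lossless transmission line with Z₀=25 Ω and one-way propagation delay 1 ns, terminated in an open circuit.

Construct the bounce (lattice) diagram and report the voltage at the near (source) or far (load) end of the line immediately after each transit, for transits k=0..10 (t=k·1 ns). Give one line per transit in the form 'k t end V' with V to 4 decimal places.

0 0 source 2.0000
1 1 load 4.0000
2 2 source 5.2000
3 3 load 6.4000
4 4 source 7.1200
5 5 load 7.8400
6 6 source 8.2720
7 7 load 8.7040
8 8 source 8.9632
9 9 load 9.2224
10 10 source 9.3779

Γ_L=1.000000, Γ_S=0.600000; launch V₁=10·25/125=2.000000
k=0 src: V=2.0000
k=1 load: inc=2.000000, refl=2.000000·1.000000=2.0000; V=0.000000+2.000000+2.000000=4.0000
k=2 src: inc=2.000000, refl=2.000000·0.600000=1.2000; V=2.000000+2.000000+1.200000=5.2000
k=3 load: inc=1.200000, refl=1.200000·1.000000=1.2000; V=4.000000+1.200000+1.200000=6.4000
k=4 src: inc=1.200000, refl=1.200000·0.600000=0.7200; V=5.200000+1.200000+0.720000=7.1200
k=5 load: inc=0.720000, refl=0.720000·1.000000=0.7200; V=6.400000+0.720000+0.720000=7.8400
k=6 src: inc=0.720000, refl=0.720000·0.600000=0.4320; V=7.120000+0.720000+0.432000=8.2720
k=7 load: inc=0.432000, refl=0.432000·1.000000=0.4320; V=7.840000+0.432000+0.432000=8.7040
k=8 src: inc=0.432000, refl=0.432000·0.600000=0.2592; V=8.272000+0.432000+0.259200=8.9632
k=9 load: inc=0.259200, refl=0.259200·1.000000=0.2592; V=8.704000+0.259200+0.259200=9.2224
k=10 src: inc=0.259200, refl=0.259200·0.600000=0.1555; V=8.963200+0.259200+0.155520=9.3779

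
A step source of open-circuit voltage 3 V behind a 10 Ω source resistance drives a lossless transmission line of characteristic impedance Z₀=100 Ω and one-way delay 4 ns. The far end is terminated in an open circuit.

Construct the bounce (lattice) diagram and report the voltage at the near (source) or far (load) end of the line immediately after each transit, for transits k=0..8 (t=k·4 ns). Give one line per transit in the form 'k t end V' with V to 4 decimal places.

0 0 source 2.7273
1 4 load 5.4545
2 8 source 3.2231
3 12 load 0.9917
4 16 source 2.8174
5 20 load 4.6431
6 24 source 3.1494
7 28 load 1.6556
8 32 source 2.8778

Γ_L=1.000000, Γ_S=-0.818182; launch V₁=3·100/110=2.727273
k=0 src: V=2.7273
k=1 load: inc=2.727273, refl=2.727273·1.000000=2.7273; V=0.000000+2.727273+2.727273=5.4545
k=2 src: inc=2.727273, refl=2.727273·-0.818182=-2.2314; V=2.727273+2.727273+-2.231405=3.2231
k=3 load: inc=-2.231405, refl=-2.231405·1.000000=-2.2314; V=5.454545+-2.231405+-2.231405=0.9917
k=4 src: inc=-2.231405, refl=-2.231405·-0.818182=1.8257; V=3.223140+-2.231405+1.825695=2.8174
k=5 load: inc=1.825695, refl=1.825695·1.000000=1.8257; V=0.991736+1.825695+1.825695=4.6431
k=6 src: inc=1.825695, refl=1.825695·-0.818182=-1.4938; V=2.817431+1.825695+-1.493750=3.1494
k=7 load: inc=-1.493750, refl=-1.493750·1.000000=-1.4938; V=4.643125+-1.493750+-1.493750=1.6556
k=8 src: inc=-1.493750, refl=-1.493750·-0.818182=1.2222; V=3.149375+-1.493750+1.222159=2.8778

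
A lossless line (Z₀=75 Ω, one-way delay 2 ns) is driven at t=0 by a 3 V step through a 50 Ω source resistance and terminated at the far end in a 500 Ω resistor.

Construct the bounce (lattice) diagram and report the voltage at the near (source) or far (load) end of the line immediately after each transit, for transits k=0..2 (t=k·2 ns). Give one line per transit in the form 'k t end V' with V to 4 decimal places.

0 0 source 1.8000
1 2 load 3.1304
2 4 source 2.8643

Γ_L=0.739130, Γ_S=-0.200000; launch V₁=3·75/125=1.800000
k=0 src: V=1.8000
k=1 load: inc=1.800000, refl=1.800000·0.739130=1.3304; V=0.000000+1.800000+1.330435=3.1304
k=2 src: inc=1.330435, refl=1.330435·-0.200000=-0.2661; V=1.800000+1.330435+-0.266087=2.8643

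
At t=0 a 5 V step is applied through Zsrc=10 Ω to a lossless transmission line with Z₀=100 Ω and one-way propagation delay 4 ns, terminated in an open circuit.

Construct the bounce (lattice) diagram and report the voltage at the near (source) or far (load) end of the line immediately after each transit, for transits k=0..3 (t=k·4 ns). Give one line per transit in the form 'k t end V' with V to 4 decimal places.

0 0 source 4.5455
1 4 load 9.0909
2 8 source 5.3719
3 12 load 1.6529

Γ_L=1.000000, Γ_S=-0.818182; launch V₁=5·100/110=4.545455
k=0 src: V=4.5455
k=1 load: inc=4.545455, refl=4.545455·1.000000=4.5455; V=0.000000+4.545455+4.545455=9.0909
k=2 src: inc=4.545455, refl=4.545455·-0.818182=-3.7190; V=4.545455+4.545455+-3.719008=5.3719
k=3 load: inc=-3.719008, refl=-3.719008·1.000000=-3.7190; V=9.090909+-3.719008+-3.719008=1.6529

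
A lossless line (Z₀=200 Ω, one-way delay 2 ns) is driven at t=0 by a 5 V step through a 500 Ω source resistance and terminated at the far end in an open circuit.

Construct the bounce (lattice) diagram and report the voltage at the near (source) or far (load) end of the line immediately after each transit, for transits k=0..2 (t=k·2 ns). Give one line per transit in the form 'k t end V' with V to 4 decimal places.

0 0 source 1.4286
1 2 load 2.8571
2 4 source 3.4694

Γ_L=1.000000, Γ_S=0.428571; launch V₁=5·200/700=1.428571
k=0 src: V=1.4286
k=1 load: inc=1.428571, refl=1.428571·1.000000=1.4286; V=0.000000+1.428571+1.428571=2.8571
k=2 src: inc=1.428571, refl=1.428571·0.428571=0.6122; V=1.428571+1.428571+0.612245=3.4694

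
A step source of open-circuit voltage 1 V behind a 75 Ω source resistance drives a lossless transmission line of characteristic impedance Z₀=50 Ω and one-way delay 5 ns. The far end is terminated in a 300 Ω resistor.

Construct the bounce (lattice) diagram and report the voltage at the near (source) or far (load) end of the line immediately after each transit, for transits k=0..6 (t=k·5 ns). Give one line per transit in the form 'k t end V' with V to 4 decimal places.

0 0 source 0.4000
1 5 load 0.6857
2 10 source 0.7429
3 15 load 0.7837
4 20 source 0.7918
5 25 load 0.7977
6 30 source 0.7988

Γ_L=0.714286, Γ_S=0.200000; launch V₁=1·50/125=0.400000
k=0 src: V=0.4000
k=1 load: inc=0.400000, refl=0.400000·0.714286=0.2857; V=0.000000+0.400000+0.285714=0.6857
k=2 src: inc=0.285714, refl=0.285714·0.200000=0.0571; V=0.400000+0.285714+0.057143=0.7429
k=3 load: inc=0.057143, refl=0.057143·0.714286=0.0408; V=0.685714+0.057143+0.040816=0.7837
k=4 src: inc=0.040816, refl=0.040816·0.200000=0.0082; V=0.742857+0.040816+0.008163=0.7918
k=5 load: inc=0.008163, refl=0.008163·0.714286=0.0058; V=0.783673+0.008163+0.005831=0.7977
k=6 src: inc=0.005831, refl=0.005831·0.200000=0.0012; V=0.791837+0.005831+0.001166=0.7988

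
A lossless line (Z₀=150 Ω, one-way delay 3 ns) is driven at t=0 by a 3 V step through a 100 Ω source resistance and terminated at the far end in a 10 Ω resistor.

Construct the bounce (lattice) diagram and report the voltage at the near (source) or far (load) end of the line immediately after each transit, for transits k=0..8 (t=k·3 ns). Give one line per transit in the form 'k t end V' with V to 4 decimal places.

0 0 source 1.8000
1 3 load 0.2250
2 6 source 0.5400
3 9 load 0.2644
4 12 source 0.3195
5 15 load 0.2713
6 18 source 0.2809
7 21 load 0.2725
8 24 source 0.2742

Γ_L=-0.875000, Γ_S=-0.200000; launch V₁=3·150/250=1.800000
k=0 src: V=1.8000
k=1 load: inc=1.800000, refl=1.800000·-0.875000=-1.5750; V=0.000000+1.800000+-1.575000=0.2250
k=2 src: inc=-1.575000, refl=-1.575000·-0.200000=0.3150; V=1.800000+-1.575000+0.315000=0.5400
k=3 load: inc=0.315000, refl=0.315000·-0.875000=-0.2756; V=0.225000+0.315000+-0.275625=0.2644
k=4 src: inc=-0.275625, refl=-0.275625·-0.200000=0.0551; V=0.540000+-0.275625+0.055125=0.3195
k=5 load: inc=0.055125, refl=0.055125·-0.875000=-0.0482; V=0.264375+0.055125+-0.048234=0.2713
k=6 src: inc=-0.048234, refl=-0.048234·-0.200000=0.0096; V=0.319500+-0.048234+0.009647=0.2809
k=7 load: inc=0.009647, refl=0.009647·-0.875000=-0.0084; V=0.271266+0.009647+-0.008441=0.2725
k=8 src: inc=-0.008441, refl=-0.008441·-0.200000=0.0017; V=0.280913+-0.008441+0.001688=0.2742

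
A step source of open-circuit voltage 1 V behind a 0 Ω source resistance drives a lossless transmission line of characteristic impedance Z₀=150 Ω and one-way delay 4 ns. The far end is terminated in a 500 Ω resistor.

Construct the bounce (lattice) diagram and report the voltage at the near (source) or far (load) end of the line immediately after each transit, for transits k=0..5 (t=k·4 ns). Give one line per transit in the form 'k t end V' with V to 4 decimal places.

Γ_L=0.538462, Γ_S=-1.000000; launch V₁=1·150/150=1.000000
k=0 src: V=1.0000
k=1 load: inc=1.000000, refl=1.000000·0.538462=0.5385; V=0.000000+1.000000+0.538462=1.5385
k=2 src: inc=0.538462, refl=0.538462·-1.000000=-0.5385; V=1.000000+0.538462+-0.538462=1.0000
k=3 load: inc=-0.538462, refl=-0.538462·0.538462=-0.2899; V=1.538462+-0.538462+-0.289941=0.7101
k=4 src: inc=-0.289941, refl=-0.289941·-1.000000=0.2899; V=1.000000+-0.289941+0.289941=1.0000
k=5 load: inc=0.289941, refl=0.289941·0.538462=0.1561; V=0.710059+0.289941+0.156122=1.1561

0 0 source 1.0000
1 4 load 1.5385
2 8 source 1.0000
3 12 load 0.7101
4 16 source 1.0000
5 20 load 1.1561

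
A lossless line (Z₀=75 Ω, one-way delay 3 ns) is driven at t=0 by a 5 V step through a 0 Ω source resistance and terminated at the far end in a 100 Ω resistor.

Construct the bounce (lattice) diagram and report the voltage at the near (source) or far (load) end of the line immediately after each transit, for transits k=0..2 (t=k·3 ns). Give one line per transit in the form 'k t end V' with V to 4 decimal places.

Γ_L=0.142857, Γ_S=-1.000000; launch V₁=5·75/75=5.000000
k=0 src: V=5.0000
k=1 load: inc=5.000000, refl=5.000000·0.142857=0.7143; V=0.000000+5.000000+0.714286=5.7143
k=2 src: inc=0.714286, refl=0.714286·-1.000000=-0.7143; V=5.000000+0.714286+-0.714286=5.0000

0 0 source 5.0000
1 3 load 5.7143
2 6 source 5.0000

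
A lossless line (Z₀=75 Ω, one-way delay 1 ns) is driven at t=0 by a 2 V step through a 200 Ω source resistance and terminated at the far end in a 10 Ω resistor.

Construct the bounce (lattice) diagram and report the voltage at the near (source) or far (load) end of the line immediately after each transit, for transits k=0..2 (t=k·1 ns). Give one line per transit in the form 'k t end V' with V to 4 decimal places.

0 0 source 0.5455
1 1 load 0.1283
2 2 source -0.0613

Γ_L=-0.764706, Γ_S=0.454545; launch V₁=2·75/275=0.545455
k=0 src: V=0.5455
k=1 load: inc=0.545455, refl=0.545455·-0.764706=-0.4171; V=0.000000+0.545455+-0.417112=0.1283
k=2 src: inc=-0.417112, refl=-0.417112·0.454545=-0.1896; V=0.545455+-0.417112+-0.189596=-0.0613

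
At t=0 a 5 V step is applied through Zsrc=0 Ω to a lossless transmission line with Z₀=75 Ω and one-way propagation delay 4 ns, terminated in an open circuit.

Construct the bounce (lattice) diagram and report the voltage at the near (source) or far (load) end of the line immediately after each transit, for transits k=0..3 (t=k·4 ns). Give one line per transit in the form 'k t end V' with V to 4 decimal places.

Γ_L=1.000000, Γ_S=-1.000000; launch V₁=5·75/75=5.000000
k=0 src: V=5.0000
k=1 load: inc=5.000000, refl=5.000000·1.000000=5.0000; V=0.000000+5.000000+5.000000=10.0000
k=2 src: inc=5.000000, refl=5.000000·-1.000000=-5.0000; V=5.000000+5.000000+-5.000000=5.0000
k=3 load: inc=-5.000000, refl=-5.000000·1.000000=-5.0000; V=10.000000+-5.000000+-5.000000=0.0000

0 0 source 5.0000
1 4 load 10.0000
2 8 source 5.0000
3 12 load 0.0000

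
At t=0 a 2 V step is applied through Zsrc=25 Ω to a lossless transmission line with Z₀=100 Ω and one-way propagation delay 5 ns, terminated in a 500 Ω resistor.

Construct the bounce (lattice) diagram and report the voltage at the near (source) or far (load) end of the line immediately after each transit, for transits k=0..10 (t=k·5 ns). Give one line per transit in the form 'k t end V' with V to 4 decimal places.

0 0 source 1.6000
1 5 load 2.6667
2 10 source 2.0267
3 15 load 1.6000
4 20 source 1.8560
5 25 load 2.0267
6 30 source 1.9243
7 35 load 1.8560
8 40 source 1.8970
9 45 load 1.9243
10 50 source 1.9079

Γ_L=0.666667, Γ_S=-0.600000; launch V₁=2·100/125=1.600000
k=0 src: V=1.6000
k=1 load: inc=1.600000, refl=1.600000·0.666667=1.0667; V=0.000000+1.600000+1.066667=2.6667
k=2 src: inc=1.066667, refl=1.066667·-0.600000=-0.6400; V=1.600000+1.066667+-0.640000=2.0267
k=3 load: inc=-0.640000, refl=-0.640000·0.666667=-0.4267; V=2.666667+-0.640000+-0.426667=1.6000
k=4 src: inc=-0.426667, refl=-0.426667·-0.600000=0.2560; V=2.026667+-0.426667+0.256000=1.8560
k=5 load: inc=0.256000, refl=0.256000·0.666667=0.1707; V=1.600000+0.256000+0.170667=2.0267
k=6 src: inc=0.170667, refl=0.170667·-0.600000=-0.1024; V=1.856000+0.170667+-0.102400=1.9243
k=7 load: inc=-0.102400, refl=-0.102400·0.666667=-0.0683; V=2.026667+-0.102400+-0.068267=1.8560
k=8 src: inc=-0.068267, refl=-0.068267·-0.600000=0.0410; V=1.924267+-0.068267+0.040960=1.8970
k=9 load: inc=0.040960, refl=0.040960·0.666667=0.0273; V=1.856000+0.040960+0.027307=1.9243
k=10 src: inc=0.027307, refl=0.027307·-0.600000=-0.0164; V=1.896960+0.027307+-0.016384=1.9079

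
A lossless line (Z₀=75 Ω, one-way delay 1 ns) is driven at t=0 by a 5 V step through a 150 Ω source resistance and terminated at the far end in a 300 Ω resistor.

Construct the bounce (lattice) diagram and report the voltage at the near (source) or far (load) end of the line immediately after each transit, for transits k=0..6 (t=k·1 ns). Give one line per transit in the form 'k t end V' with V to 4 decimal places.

Γ_L=0.600000, Γ_S=0.333333; launch V₁=5·75/225=1.666667
k=0 src: V=1.6667
k=1 load: inc=1.666667, refl=1.666667·0.600000=1.0000; V=0.000000+1.666667+1.000000=2.6667
k=2 src: inc=1.000000, refl=1.000000·0.333333=0.3333; V=1.666667+1.000000+0.333333=3.0000
k=3 load: inc=0.333333, refl=0.333333·0.600000=0.2000; V=2.666667+0.333333+0.200000=3.2000
k=4 src: inc=0.200000, refl=0.200000·0.333333=0.0667; V=3.000000+0.200000+0.066667=3.2667
k=5 load: inc=0.066667, refl=0.066667·0.600000=0.0400; V=3.200000+0.066667+0.040000=3.3067
k=6 src: inc=0.040000, refl=0.040000·0.333333=0.0133; V=3.266667+0.040000+0.013333=3.3200

0 0 source 1.6667
1 1 load 2.6667
2 2 source 3.0000
3 3 load 3.2000
4 4 source 3.2667
5 5 load 3.3067
6 6 source 3.3200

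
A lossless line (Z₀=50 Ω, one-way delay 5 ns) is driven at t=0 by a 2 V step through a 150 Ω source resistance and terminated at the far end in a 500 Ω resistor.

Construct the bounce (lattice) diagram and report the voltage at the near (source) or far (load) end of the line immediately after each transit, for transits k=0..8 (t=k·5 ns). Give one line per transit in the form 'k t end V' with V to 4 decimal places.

0 0 source 0.5000
1 5 load 0.9091
2 10 source 1.1136
3 15 load 1.2810
4 20 source 1.3647
5 25 load 1.4331
6 30 source 1.4674
7 35 load 1.4954
8 40 source 1.5094

Γ_L=0.818182, Γ_S=0.500000; launch V₁=2·50/200=0.500000
k=0 src: V=0.5000
k=1 load: inc=0.500000, refl=0.500000·0.818182=0.4091; V=0.000000+0.500000+0.409091=0.9091
k=2 src: inc=0.409091, refl=0.409091·0.500000=0.2045; V=0.500000+0.409091+0.204545=1.1136
k=3 load: inc=0.204545, refl=0.204545·0.818182=0.1674; V=0.909091+0.204545+0.167355=1.2810
k=4 src: inc=0.167355, refl=0.167355·0.500000=0.0837; V=1.113636+0.167355+0.083678=1.3647
k=5 load: inc=0.083678, refl=0.083678·0.818182=0.0685; V=1.280992+0.083678+0.068464=1.4331
k=6 src: inc=0.068464, refl=0.068464·0.500000=0.0342; V=1.364669+0.068464+0.034232=1.4674
k=7 load: inc=0.034232, refl=0.034232·0.818182=0.0280; V=1.433133+0.034232+0.028008=1.4954
k=8 src: inc=0.028008, refl=0.028008·0.500000=0.0140; V=1.467365+0.028008+0.014004=1.5094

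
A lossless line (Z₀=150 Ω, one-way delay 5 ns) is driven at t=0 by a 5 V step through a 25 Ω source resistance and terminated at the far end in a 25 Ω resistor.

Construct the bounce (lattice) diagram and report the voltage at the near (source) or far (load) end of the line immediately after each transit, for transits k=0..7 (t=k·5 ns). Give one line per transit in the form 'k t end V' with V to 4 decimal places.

0 0 source 4.2857
1 5 load 1.2245
2 10 source 3.4111
3 15 load 1.8492
4 20 source 2.9648
5 25 load 2.1680
6 30 source 2.7372
7 35 load 2.3306

Γ_L=-0.714286, Γ_S=-0.714286; launch V₁=5·150/175=4.285714
k=0 src: V=4.2857
k=1 load: inc=4.285714, refl=4.285714·-0.714286=-3.0612; V=0.000000+4.285714+-3.061224=1.2245
k=2 src: inc=-3.061224, refl=-3.061224·-0.714286=2.1866; V=4.285714+-3.061224+2.186589=3.4111
k=3 load: inc=2.186589, refl=2.186589·-0.714286=-1.5618; V=1.224490+2.186589+-1.561849=1.8492
k=4 src: inc=-1.561849, refl=-1.561849·-0.714286=1.1156; V=3.411079+-1.561849+1.115607=2.9648
k=5 load: inc=1.115607, refl=1.115607·-0.714286=-0.7969; V=1.849229+1.115607+-0.796862=2.1680
k=6 src: inc=-0.796862, refl=-0.796862·-0.714286=0.5692; V=2.964836+-0.796862+0.569187=2.7372
k=7 load: inc=0.569187, refl=0.569187·-0.714286=-0.4066; V=2.167974+0.569187+-0.406562=2.3306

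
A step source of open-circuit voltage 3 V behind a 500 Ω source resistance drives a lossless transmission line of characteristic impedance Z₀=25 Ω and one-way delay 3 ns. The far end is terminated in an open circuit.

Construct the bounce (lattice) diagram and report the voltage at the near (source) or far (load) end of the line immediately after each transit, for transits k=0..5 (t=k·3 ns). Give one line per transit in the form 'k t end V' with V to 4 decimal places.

0 0 source 0.1429
1 3 load 0.2857
2 6 source 0.4150
3 9 load 0.5442
4 12 source 0.6612
5 15 load 0.7781

Γ_L=1.000000, Γ_S=0.904762; launch V₁=3·25/525=0.142857
k=0 src: V=0.1429
k=1 load: inc=0.142857, refl=0.142857·1.000000=0.1429; V=0.000000+0.142857+0.142857=0.2857
k=2 src: inc=0.142857, refl=0.142857·0.904762=0.1293; V=0.142857+0.142857+0.129252=0.4150
k=3 load: inc=0.129252, refl=0.129252·1.000000=0.1293; V=0.285714+0.129252+0.129252=0.5442
k=4 src: inc=0.129252, refl=0.129252·0.904762=0.1169; V=0.414966+0.129252+0.116942=0.6612
k=5 load: inc=0.116942, refl=0.116942·1.000000=0.1169; V=0.544218+0.116942+0.116942=0.7781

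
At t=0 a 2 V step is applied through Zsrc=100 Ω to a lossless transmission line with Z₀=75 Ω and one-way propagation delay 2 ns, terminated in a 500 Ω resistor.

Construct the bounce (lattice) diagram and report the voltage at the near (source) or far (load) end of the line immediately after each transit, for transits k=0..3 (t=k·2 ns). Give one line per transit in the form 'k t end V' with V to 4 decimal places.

Γ_L=0.739130, Γ_S=0.142857; launch V₁=2·75/175=0.857143
k=0 src: V=0.8571
k=1 load: inc=0.857143, refl=0.857143·0.739130=0.6335; V=0.000000+0.857143+0.633540=1.4907
k=2 src: inc=0.633540, refl=0.633540·0.142857=0.0905; V=0.857143+0.633540+0.090506=1.5812
k=3 load: inc=0.090506, refl=0.090506·0.739130=0.0669; V=1.490683+0.090506+0.066896=1.6481

0 0 source 0.8571
1 2 load 1.4907
2 4 source 1.5812
3 6 load 1.6481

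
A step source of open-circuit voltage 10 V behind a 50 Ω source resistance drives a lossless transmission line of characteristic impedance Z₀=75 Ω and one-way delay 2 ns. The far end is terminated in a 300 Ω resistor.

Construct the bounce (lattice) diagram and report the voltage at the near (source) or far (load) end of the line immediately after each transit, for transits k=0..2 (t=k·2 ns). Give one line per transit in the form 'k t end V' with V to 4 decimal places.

Γ_L=0.600000, Γ_S=-0.200000; launch V₁=10·75/125=6.000000
k=0 src: V=6.0000
k=1 load: inc=6.000000, refl=6.000000·0.600000=3.6000; V=0.000000+6.000000+3.600000=9.6000
k=2 src: inc=3.600000, refl=3.600000·-0.200000=-0.7200; V=6.000000+3.600000+-0.720000=8.8800

0 0 source 6.0000
1 2 load 9.6000
2 4 source 8.8800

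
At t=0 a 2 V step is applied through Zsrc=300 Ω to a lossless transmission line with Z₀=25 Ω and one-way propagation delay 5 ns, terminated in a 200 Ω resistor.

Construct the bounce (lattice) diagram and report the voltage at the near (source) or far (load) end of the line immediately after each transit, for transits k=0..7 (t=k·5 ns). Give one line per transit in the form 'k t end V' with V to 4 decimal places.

0 0 source 0.1538
1 5 load 0.2735
2 10 source 0.3748
3 15 load 0.4535
4 20 source 0.5201
5 25 load 0.5720
6 30 source 0.6158
7 35 load 0.6499

Γ_L=0.777778, Γ_S=0.846154; launch V₁=2·25/325=0.153846
k=0 src: V=0.1538
k=1 load: inc=0.153846, refl=0.153846·0.777778=0.1197; V=0.000000+0.153846+0.119658=0.2735
k=2 src: inc=0.119658, refl=0.119658·0.846154=0.1012; V=0.153846+0.119658+0.101249=0.3748
k=3 load: inc=0.101249, refl=0.101249·0.777778=0.0787; V=0.273504+0.101249+0.078749=0.4535
k=4 src: inc=0.078749, refl=0.078749·0.846154=0.0666; V=0.374753+0.078749+0.066634=0.5201
k=5 load: inc=0.066634, refl=0.066634·0.777778=0.0518; V=0.453503+0.066634+0.051827=0.5720
k=6 src: inc=0.051827, refl=0.051827·0.846154=0.0439; V=0.520137+0.051827+0.043853=0.6158
k=7 load: inc=0.043853, refl=0.043853·0.777778=0.0341; V=0.571963+0.043853+0.034108=0.6499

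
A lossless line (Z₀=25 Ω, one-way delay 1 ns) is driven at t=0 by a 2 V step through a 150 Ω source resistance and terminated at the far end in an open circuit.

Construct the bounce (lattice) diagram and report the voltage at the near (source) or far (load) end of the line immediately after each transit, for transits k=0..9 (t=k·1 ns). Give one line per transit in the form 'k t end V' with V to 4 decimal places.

0 0 source 0.2857
1 1 load 0.5714
2 2 source 0.7755
3 3 load 0.9796
4 4 source 1.1254
5 5 load 1.2711
6 6 source 1.3753
7 7 load 1.4794
8 8 source 1.5538
9 9 load 1.6281

Γ_L=1.000000, Γ_S=0.714286; launch V₁=2·25/175=0.285714
k=0 src: V=0.2857
k=1 load: inc=0.285714, refl=0.285714·1.000000=0.2857; V=0.000000+0.285714+0.285714=0.5714
k=2 src: inc=0.285714, refl=0.285714·0.714286=0.2041; V=0.285714+0.285714+0.204082=0.7755
k=3 load: inc=0.204082, refl=0.204082·1.000000=0.2041; V=0.571429+0.204082+0.204082=0.9796
k=4 src: inc=0.204082, refl=0.204082·0.714286=0.1458; V=0.775510+0.204082+0.145773=1.1254
k=5 load: inc=0.145773, refl=0.145773·1.000000=0.1458; V=0.979592+0.145773+0.145773=1.2711
k=6 src: inc=0.145773, refl=0.145773·0.714286=0.1041; V=1.125364+0.145773+0.104123=1.3753
k=7 load: inc=0.104123, refl=0.104123·1.000000=0.1041; V=1.271137+0.104123+0.104123=1.4794
k=8 src: inc=0.104123, refl=0.104123·0.714286=0.0744; V=1.375260+0.104123+0.074374=1.5538
k=9 load: inc=0.074374, refl=0.074374·1.000000=0.0744; V=1.479384+0.074374+0.074374=1.6281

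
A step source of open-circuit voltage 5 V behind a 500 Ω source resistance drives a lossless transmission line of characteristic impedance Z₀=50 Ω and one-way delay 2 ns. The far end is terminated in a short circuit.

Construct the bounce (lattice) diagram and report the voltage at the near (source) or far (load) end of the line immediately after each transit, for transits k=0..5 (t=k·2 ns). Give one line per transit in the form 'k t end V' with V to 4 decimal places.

0 0 source 0.4545
1 2 load 0.0000
2 4 source -0.3719
3 6 load 0.0000
4 8 source 0.3043
5 10 load 0.0000

Γ_L=-1.000000, Γ_S=0.818182; launch V₁=5·50/550=0.454545
k=0 src: V=0.4545
k=1 load: inc=0.454545, refl=0.454545·-1.000000=-0.4545; V=0.000000+0.454545+-0.454545=0.0000
k=2 src: inc=-0.454545, refl=-0.454545·0.818182=-0.3719; V=0.454545+-0.454545+-0.371901=-0.3719
k=3 load: inc=-0.371901, refl=-0.371901·-1.000000=0.3719; V=0.000000+-0.371901+0.371901=0.0000
k=4 src: inc=0.371901, refl=0.371901·0.818182=0.3043; V=-0.371901+0.371901+0.304282=0.3043
k=5 load: inc=0.304282, refl=0.304282·-1.000000=-0.3043; V=0.000000+0.304282+-0.304282=0.0000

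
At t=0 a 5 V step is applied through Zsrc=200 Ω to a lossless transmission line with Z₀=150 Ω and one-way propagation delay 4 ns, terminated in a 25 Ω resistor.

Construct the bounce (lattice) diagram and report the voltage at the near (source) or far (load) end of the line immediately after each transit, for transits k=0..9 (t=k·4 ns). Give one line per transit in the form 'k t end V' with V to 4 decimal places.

Γ_L=-0.714286, Γ_S=0.142857; launch V₁=5·150/350=2.142857
k=0 src: V=2.1429
k=1 load: inc=2.142857, refl=2.142857·-0.714286=-1.5306; V=0.000000+2.142857+-1.530612=0.6122
k=2 src: inc=-1.530612, refl=-1.530612·0.142857=-0.2187; V=2.142857+-1.530612+-0.218659=0.3936
k=3 load: inc=-0.218659, refl=-0.218659·-0.714286=0.1562; V=0.612245+-0.218659+0.156185=0.5498
k=4 src: inc=0.156185, refl=0.156185·0.142857=0.0223; V=0.393586+0.156185+0.022312=0.5721
k=5 load: inc=0.022312, refl=0.022312·-0.714286=-0.0159; V=0.549771+0.022312+-0.015937=0.5561
k=6 src: inc=-0.015937, refl=-0.015937·0.142857=-0.0023; V=0.572083+-0.015937+-0.002277=0.5539
k=7 load: inc=-0.002277, refl=-0.002277·-0.714286=0.0016; V=0.556146+-0.002277+0.001626=0.5555
k=8 src: inc=0.001626, refl=0.001626·0.142857=0.0002; V=0.553869+0.001626+0.000232=0.5557
k=9 load: inc=0.000232, refl=0.000232·-0.714286=-0.0002; V=0.555495+0.000232+-0.000166=0.5556

0 0 source 2.1429
1 4 load 0.6122
2 8 source 0.3936
3 12 load 0.5498
4 16 source 0.5721
5 20 load 0.5561
6 24 source 0.5539
7 28 load 0.5555
8 32 source 0.5557
9 36 load 0.5556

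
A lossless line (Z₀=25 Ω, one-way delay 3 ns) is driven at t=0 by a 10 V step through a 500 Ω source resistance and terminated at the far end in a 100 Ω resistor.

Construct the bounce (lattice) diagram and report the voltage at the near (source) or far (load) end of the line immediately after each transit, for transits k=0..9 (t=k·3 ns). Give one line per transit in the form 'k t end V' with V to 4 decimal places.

Γ_L=0.600000, Γ_S=0.904762; launch V₁=10·25/525=0.476190
k=0 src: V=0.4762
k=1 load: inc=0.476190, refl=0.476190·0.600000=0.2857; V=0.000000+0.476190+0.285714=0.7619
k=2 src: inc=0.285714, refl=0.285714·0.904762=0.2585; V=0.476190+0.285714+0.258503=1.0204
k=3 load: inc=0.258503, refl=0.258503·0.600000=0.1551; V=0.761905+0.258503+0.155102=1.1755
k=4 src: inc=0.155102, refl=0.155102·0.904762=0.1403; V=1.020408+0.155102+0.140330=1.3158
k=5 load: inc=0.140330, refl=0.140330·0.600000=0.0842; V=1.175510+0.140330+0.084198=1.4000
k=6 src: inc=0.084198, refl=0.084198·0.904762=0.0762; V=1.315841+0.084198+0.076179=1.4762
k=7 load: inc=0.076179, refl=0.076179·0.600000=0.0457; V=1.400039+0.076179+0.045708=1.5219
k=8 src: inc=0.045708, refl=0.045708·0.904762=0.0414; V=1.476218+0.045708+0.041355=1.5633
k=9 load: inc=0.041355, refl=0.041355·0.600000=0.0248; V=1.521926+0.041355+0.024813=1.5881

0 0 source 0.4762
1 3 load 0.7619
2 6 source 1.0204
3 9 load 1.1755
4 12 source 1.3158
5 15 load 1.4000
6 18 source 1.4762
7 21 load 1.5219
8 24 source 1.5633
9 27 load 1.5881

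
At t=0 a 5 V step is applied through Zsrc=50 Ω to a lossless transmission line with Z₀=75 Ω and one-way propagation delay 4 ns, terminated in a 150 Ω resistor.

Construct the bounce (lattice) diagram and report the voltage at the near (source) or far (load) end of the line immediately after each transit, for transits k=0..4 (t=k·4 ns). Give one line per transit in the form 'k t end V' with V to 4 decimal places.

0 0 source 3.0000
1 4 load 4.0000
2 8 source 3.8000
3 12 load 3.7333
4 16 source 3.7467

Γ_L=0.333333, Γ_S=-0.200000; launch V₁=5·75/125=3.000000
k=0 src: V=3.0000
k=1 load: inc=3.000000, refl=3.000000·0.333333=1.0000; V=0.000000+3.000000+1.000000=4.0000
k=2 src: inc=1.000000, refl=1.000000·-0.200000=-0.2000; V=3.000000+1.000000+-0.200000=3.8000
k=3 load: inc=-0.200000, refl=-0.200000·0.333333=-0.0667; V=4.000000+-0.200000+-0.066667=3.7333
k=4 src: inc=-0.066667, refl=-0.066667·-0.200000=0.0133; V=3.800000+-0.066667+0.013333=3.7467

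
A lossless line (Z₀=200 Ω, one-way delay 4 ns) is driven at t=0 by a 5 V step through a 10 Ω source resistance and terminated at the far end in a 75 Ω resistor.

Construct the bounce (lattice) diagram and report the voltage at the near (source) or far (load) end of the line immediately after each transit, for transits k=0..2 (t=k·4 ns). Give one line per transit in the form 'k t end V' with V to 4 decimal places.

0 0 source 4.7619
1 4 load 2.5974
2 8 source 4.5558

Γ_L=-0.454545, Γ_S=-0.904762; launch V₁=5·200/210=4.761905
k=0 src: V=4.7619
k=1 load: inc=4.761905, refl=4.761905·-0.454545=-2.1645; V=0.000000+4.761905+-2.164502=2.5974
k=2 src: inc=-2.164502, refl=-2.164502·-0.904762=1.9584; V=4.761905+-2.164502+1.958359=4.5558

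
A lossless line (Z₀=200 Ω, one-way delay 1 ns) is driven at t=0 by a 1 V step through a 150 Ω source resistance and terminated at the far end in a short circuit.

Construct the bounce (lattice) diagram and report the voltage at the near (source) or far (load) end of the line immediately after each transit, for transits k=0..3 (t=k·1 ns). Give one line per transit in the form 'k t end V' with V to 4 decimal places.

Γ_L=-1.000000, Γ_S=-0.142857; launch V₁=1·200/350=0.571429
k=0 src: V=0.5714
k=1 load: inc=0.571429, refl=0.571429·-1.000000=-0.5714; V=0.000000+0.571429+-0.571429=0.0000
k=2 src: inc=-0.571429, refl=-0.571429·-0.142857=0.0816; V=0.571429+-0.571429+0.081633=0.0816
k=3 load: inc=0.081633, refl=0.081633·-1.000000=-0.0816; V=0.000000+0.081633+-0.081633=0.0000

0 0 source 0.5714
1 1 load 0.0000
2 2 source 0.0816
3 3 load 0.0000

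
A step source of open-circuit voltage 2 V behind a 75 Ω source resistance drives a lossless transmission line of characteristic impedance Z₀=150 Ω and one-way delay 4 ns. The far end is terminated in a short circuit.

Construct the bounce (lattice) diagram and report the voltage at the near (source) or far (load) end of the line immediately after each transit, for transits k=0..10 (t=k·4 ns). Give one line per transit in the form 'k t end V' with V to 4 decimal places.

0 0 source 1.3333
1 4 load 0.0000
2 8 source 0.4444
3 12 load 0.0000
4 16 source 0.1481
5 20 load 0.0000
6 24 source 0.0494
7 28 load 0.0000
8 32 source 0.0165
9 36 load 0.0000
10 40 source 0.0055

Γ_L=-1.000000, Γ_S=-0.333333; launch V₁=2·150/225=1.333333
k=0 src: V=1.3333
k=1 load: inc=1.333333, refl=1.333333·-1.000000=-1.3333; V=0.000000+1.333333+-1.333333=0.0000
k=2 src: inc=-1.333333, refl=-1.333333·-0.333333=0.4444; V=1.333333+-1.333333+0.444444=0.4444
k=3 load: inc=0.444444, refl=0.444444·-1.000000=-0.4444; V=0.000000+0.444444+-0.444444=0.0000
k=4 src: inc=-0.444444, refl=-0.444444·-0.333333=0.1481; V=0.444444+-0.444444+0.148148=0.1481
k=5 load: inc=0.148148, refl=0.148148·-1.000000=-0.1481; V=0.000000+0.148148+-0.148148=0.0000
k=6 src: inc=-0.148148, refl=-0.148148·-0.333333=0.0494; V=0.148148+-0.148148+0.049383=0.0494
k=7 load: inc=0.049383, refl=0.049383·-1.000000=-0.0494; V=0.000000+0.049383+-0.049383=0.0000
k=8 src: inc=-0.049383, refl=-0.049383·-0.333333=0.0165; V=0.049383+-0.049383+0.016461=0.0165
k=9 load: inc=0.016461, refl=0.016461·-1.000000=-0.0165; V=0.000000+0.016461+-0.016461=0.0000
k=10 src: inc=-0.016461, refl=-0.016461·-0.333333=0.0055; V=0.016461+-0.016461+0.005487=0.0055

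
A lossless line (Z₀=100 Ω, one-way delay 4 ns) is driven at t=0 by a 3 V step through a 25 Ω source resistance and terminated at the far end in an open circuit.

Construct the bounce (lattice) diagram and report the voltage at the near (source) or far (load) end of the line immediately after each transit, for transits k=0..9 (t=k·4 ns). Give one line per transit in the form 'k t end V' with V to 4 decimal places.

0 0 source 2.4000
1 4 load 4.8000
2 8 source 3.3600
3 12 load 1.9200
4 16 source 2.7840
5 20 load 3.6480
6 24 source 3.1296
7 28 load 2.6112
8 32 source 2.9222
9 36 load 3.2333

Γ_L=1.000000, Γ_S=-0.600000; launch V₁=3·100/125=2.400000
k=0 src: V=2.4000
k=1 load: inc=2.400000, refl=2.400000·1.000000=2.4000; V=0.000000+2.400000+2.400000=4.8000
k=2 src: inc=2.400000, refl=2.400000·-0.600000=-1.4400; V=2.400000+2.400000+-1.440000=3.3600
k=3 load: inc=-1.440000, refl=-1.440000·1.000000=-1.4400; V=4.800000+-1.440000+-1.440000=1.9200
k=4 src: inc=-1.440000, refl=-1.440000·-0.600000=0.8640; V=3.360000+-1.440000+0.864000=2.7840
k=5 load: inc=0.864000, refl=0.864000·1.000000=0.8640; V=1.920000+0.864000+0.864000=3.6480
k=6 src: inc=0.864000, refl=0.864000·-0.600000=-0.5184; V=2.784000+0.864000+-0.518400=3.1296
k=7 load: inc=-0.518400, refl=-0.518400·1.000000=-0.5184; V=3.648000+-0.518400+-0.518400=2.6112
k=8 src: inc=-0.518400, refl=-0.518400·-0.600000=0.3110; V=3.129600+-0.518400+0.311040=2.9222
k=9 load: inc=0.311040, refl=0.311040·1.000000=0.3110; V=2.611200+0.311040+0.311040=3.2333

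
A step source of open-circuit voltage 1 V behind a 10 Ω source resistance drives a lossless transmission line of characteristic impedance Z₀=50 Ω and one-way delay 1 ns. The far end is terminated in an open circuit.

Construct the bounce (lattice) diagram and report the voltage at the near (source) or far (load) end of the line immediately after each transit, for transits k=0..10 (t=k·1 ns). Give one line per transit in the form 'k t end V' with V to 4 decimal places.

Γ_L=1.000000, Γ_S=-0.666667; launch V₁=1·50/60=0.833333
k=0 src: V=0.8333
k=1 load: inc=0.833333, refl=0.833333·1.000000=0.8333; V=0.000000+0.833333+0.833333=1.6667
k=2 src: inc=0.833333, refl=0.833333·-0.666667=-0.5556; V=0.833333+0.833333+-0.555556=1.1111
k=3 load: inc=-0.555556, refl=-0.555556·1.000000=-0.5556; V=1.666667+-0.555556+-0.555556=0.5556
k=4 src: inc=-0.555556, refl=-0.555556·-0.666667=0.3704; V=1.111111+-0.555556+0.370370=0.9259
k=5 load: inc=0.370370, refl=0.370370·1.000000=0.3704; V=0.555556+0.370370+0.370370=1.2963
k=6 src: inc=0.370370, refl=0.370370·-0.666667=-0.2469; V=0.925926+0.370370+-0.246914=1.0494
k=7 load: inc=-0.246914, refl=-0.246914·1.000000=-0.2469; V=1.296296+-0.246914+-0.246914=0.8025
k=8 src: inc=-0.246914, refl=-0.246914·-0.666667=0.1646; V=1.049383+-0.246914+0.164609=0.9671
k=9 load: inc=0.164609, refl=0.164609·1.000000=0.1646; V=0.802469+0.164609+0.164609=1.1317
k=10 src: inc=0.164609, refl=0.164609·-0.666667=-0.1097; V=0.967078+0.164609+-0.109739=1.0219

0 0 source 0.8333
1 1 load 1.6667
2 2 source 1.1111
3 3 load 0.5556
4 4 source 0.9259
5 5 load 1.2963
6 6 source 1.0494
7 7 load 0.8025
8 8 source 0.9671
9 9 load 1.1317
10 10 source 1.0219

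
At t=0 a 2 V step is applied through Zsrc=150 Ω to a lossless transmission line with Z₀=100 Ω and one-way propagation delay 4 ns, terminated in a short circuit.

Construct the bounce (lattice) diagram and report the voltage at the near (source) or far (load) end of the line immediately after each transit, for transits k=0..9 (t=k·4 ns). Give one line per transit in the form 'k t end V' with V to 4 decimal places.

0 0 source 0.8000
1 4 load 0.0000
2 8 source -0.1600
3 12 load 0.0000
4 16 source 0.0320
5 20 load 0.0000
6 24 source -0.0064
7 28 load 0.0000
8 32 source 0.0013
9 36 load 0.0000

Γ_L=-1.000000, Γ_S=0.200000; launch V₁=2·100/250=0.800000
k=0 src: V=0.8000
k=1 load: inc=0.800000, refl=0.800000·-1.000000=-0.8000; V=0.000000+0.800000+-0.800000=0.0000
k=2 src: inc=-0.800000, refl=-0.800000·0.200000=-0.1600; V=0.800000+-0.800000+-0.160000=-0.1600
k=3 load: inc=-0.160000, refl=-0.160000·-1.000000=0.1600; V=0.000000+-0.160000+0.160000=0.0000
k=4 src: inc=0.160000, refl=0.160000·0.200000=0.0320; V=-0.160000+0.160000+0.032000=0.0320
k=5 load: inc=0.032000, refl=0.032000·-1.000000=-0.0320; V=0.000000+0.032000+-0.032000=0.0000
k=6 src: inc=-0.032000, refl=-0.032000·0.200000=-0.0064; V=0.032000+-0.032000+-0.006400=-0.0064
k=7 load: inc=-0.006400, refl=-0.006400·-1.000000=0.0064; V=0.000000+-0.006400+0.006400=0.0000
k=8 src: inc=0.006400, refl=0.006400·0.200000=0.0013; V=-0.006400+0.006400+0.001280=0.0013
k=9 load: inc=0.001280, refl=0.001280·-1.000000=-0.0013; V=0.000000+0.001280+-0.001280=0.0000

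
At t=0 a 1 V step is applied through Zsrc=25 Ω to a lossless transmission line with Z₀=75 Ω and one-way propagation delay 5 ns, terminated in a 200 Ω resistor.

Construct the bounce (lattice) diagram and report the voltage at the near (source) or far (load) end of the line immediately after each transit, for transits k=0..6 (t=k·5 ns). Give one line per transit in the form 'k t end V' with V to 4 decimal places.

Γ_L=0.454545, Γ_S=-0.500000; launch V₁=1·75/100=0.750000
k=0 src: V=0.7500
k=1 load: inc=0.750000, refl=0.750000·0.454545=0.3409; V=0.000000+0.750000+0.340909=1.0909
k=2 src: inc=0.340909, refl=0.340909·-0.500000=-0.1705; V=0.750000+0.340909+-0.170455=0.9205
k=3 load: inc=-0.170455, refl=-0.170455·0.454545=-0.0775; V=1.090909+-0.170455+-0.077479=0.8430
k=4 src: inc=-0.077479, refl=-0.077479·-0.500000=0.0387; V=0.920455+-0.077479+0.038740=0.8817
k=5 load: inc=0.038740, refl=0.038740·0.454545=0.0176; V=0.842975+0.038740+0.017609=0.8993
k=6 src: inc=0.017609, refl=0.017609·-0.500000=-0.0088; V=0.881715+0.017609+-0.008804=0.8905

0 0 source 0.7500
1 5 load 1.0909
2 10 source 0.9205
3 15 load 0.8430
4 20 source 0.8817
5 25 load 0.8993
6 30 source 0.8905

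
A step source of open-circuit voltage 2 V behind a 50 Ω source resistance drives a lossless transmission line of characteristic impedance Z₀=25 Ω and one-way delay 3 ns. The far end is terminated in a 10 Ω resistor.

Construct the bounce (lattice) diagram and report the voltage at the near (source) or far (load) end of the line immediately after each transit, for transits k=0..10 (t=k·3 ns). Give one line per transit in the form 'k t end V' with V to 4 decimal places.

0 0 source 0.6667
1 3 load 0.3810
2 6 source 0.2857
3 9 load 0.3265
4 12 source 0.3401
5 15 load 0.3343
6 18 source 0.3324
7 21 load 0.3332
8 24 source 0.3335
9 27 load 0.3334
10 30 source 0.3333

Γ_L=-0.428571, Γ_S=0.333333; launch V₁=2·25/75=0.666667
k=0 src: V=0.6667
k=1 load: inc=0.666667, refl=0.666667·-0.428571=-0.2857; V=0.000000+0.666667+-0.285714=0.3810
k=2 src: inc=-0.285714, refl=-0.285714·0.333333=-0.0952; V=0.666667+-0.285714+-0.095238=0.2857
k=3 load: inc=-0.095238, refl=-0.095238·-0.428571=0.0408; V=0.380952+-0.095238+0.040816=0.3265
k=4 src: inc=0.040816, refl=0.040816·0.333333=0.0136; V=0.285714+0.040816+0.013605=0.3401
k=5 load: inc=0.013605, refl=0.013605·-0.428571=-0.0058; V=0.326531+0.013605+-0.005831=0.3343
k=6 src: inc=-0.005831, refl=-0.005831·0.333333=-0.0019; V=0.340136+-0.005831+-0.001944=0.3324
k=7 load: inc=-0.001944, refl=-0.001944·-0.428571=0.0008; V=0.334305+-0.001944+0.000833=0.3332
k=8 src: inc=0.000833, refl=0.000833·0.333333=0.0003; V=0.332362+0.000833+0.000278=0.3335
k=9 load: inc=0.000278, refl=0.000278·-0.428571=-0.0001; V=0.333195+0.000278+-0.000119=0.3334
k=10 src: inc=-0.000119, refl=-0.000119·0.333333=-0.0000; V=0.333472+-0.000119+-0.000040=0.3333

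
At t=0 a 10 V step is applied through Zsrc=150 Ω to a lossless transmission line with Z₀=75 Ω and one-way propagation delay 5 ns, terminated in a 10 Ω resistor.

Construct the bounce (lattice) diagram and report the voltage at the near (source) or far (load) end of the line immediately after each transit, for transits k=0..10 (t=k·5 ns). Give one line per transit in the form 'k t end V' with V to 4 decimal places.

0 0 source 3.3333
1 5 load 0.7843
2 10 source -0.0654
3 15 load 0.5844
4 20 source 0.8010
5 25 load 0.6354
6 30 source 0.5801
7 35 load 0.6224
8 40 source 0.6364
9 45 load 0.6257
10 50 source 0.6221

Γ_L=-0.764706, Γ_S=0.333333; launch V₁=10·75/225=3.333333
k=0 src: V=3.3333
k=1 load: inc=3.333333, refl=3.333333·-0.764706=-2.5490; V=0.000000+3.333333+-2.549020=0.7843
k=2 src: inc=-2.549020, refl=-2.549020·0.333333=-0.8497; V=3.333333+-2.549020+-0.849673=-0.0654
k=3 load: inc=-0.849673, refl=-0.849673·-0.764706=0.6498; V=0.784314+-0.849673+0.649750=0.5844
k=4 src: inc=0.649750, refl=0.649750·0.333333=0.2166; V=-0.065359+0.649750+0.216583=0.8010
k=5 load: inc=0.216583, refl=0.216583·-0.764706=-0.1656; V=0.584391+0.216583+-0.165623=0.6354
k=6 src: inc=-0.165623, refl=-0.165623·0.333333=-0.0552; V=0.800974+-0.165623+-0.055208=0.5801
k=7 load: inc=-0.055208, refl=-0.055208·-0.764706=0.0422; V=0.635351+-0.055208+0.042218=0.6224
k=8 src: inc=0.042218, refl=0.042218·0.333333=0.0141; V=0.580144+0.042218+0.014073=0.6364
k=9 load: inc=0.014073, refl=0.014073·-0.764706=-0.0108; V=0.622361+0.014073+-0.010761=0.6257
k=10 src: inc=-0.010761, refl=-0.010761·0.333333=-0.0036; V=0.636434+-0.010761+-0.003587=0.6221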